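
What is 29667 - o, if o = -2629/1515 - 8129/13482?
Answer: 202001019341/6808410 ≈ 29669.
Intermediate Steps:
o = -15919871/6808410 (o = -2629*1/1515 - 8129*1/13482 = -2629/1515 - 8129/13482 = -15919871/6808410 ≈ -2.3383)
29667 - o = 29667 - 1*(-15919871/6808410) = 29667 + 15919871/6808410 = 202001019341/6808410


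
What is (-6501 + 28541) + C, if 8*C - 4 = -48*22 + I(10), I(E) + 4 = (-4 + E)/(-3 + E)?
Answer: 613427/28 ≈ 21908.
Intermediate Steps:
I(E) = -4 + (-4 + E)/(-3 + E)
C = -3693/28 (C = ½ + (-48*22 + (8 - 3*10)/(-3 + 10))/8 = ½ + (-1056 + (8 - 30)/7)/8 = ½ + (-1056 + (⅐)*(-22))/8 = ½ + (-1056 - 22/7)/8 = ½ + (⅛)*(-7414/7) = ½ - 3707/28 = -3693/28 ≈ -131.89)
(-6501 + 28541) + C = (-6501 + 28541) - 3693/28 = 22040 - 3693/28 = 613427/28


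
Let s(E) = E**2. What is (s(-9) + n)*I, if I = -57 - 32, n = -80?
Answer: -89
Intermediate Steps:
I = -89
(s(-9) + n)*I = ((-9)**2 - 80)*(-89) = (81 - 80)*(-89) = 1*(-89) = -89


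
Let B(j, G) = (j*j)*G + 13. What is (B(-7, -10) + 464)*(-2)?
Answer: 26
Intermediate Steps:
B(j, G) = 13 + G*j**2 (B(j, G) = j**2*G + 13 = G*j**2 + 13 = 13 + G*j**2)
(B(-7, -10) + 464)*(-2) = ((13 - 10*(-7)**2) + 464)*(-2) = ((13 - 10*49) + 464)*(-2) = ((13 - 490) + 464)*(-2) = (-477 + 464)*(-2) = -13*(-2) = 26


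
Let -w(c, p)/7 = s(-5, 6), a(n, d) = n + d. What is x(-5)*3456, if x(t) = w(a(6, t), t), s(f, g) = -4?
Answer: 96768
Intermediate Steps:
a(n, d) = d + n
w(c, p) = 28 (w(c, p) = -7*(-4) = 28)
x(t) = 28
x(-5)*3456 = 28*3456 = 96768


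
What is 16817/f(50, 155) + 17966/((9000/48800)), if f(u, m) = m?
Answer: 136046177/1395 ≈ 97524.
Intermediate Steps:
16817/f(50, 155) + 17966/((9000/48800)) = 16817/155 + 17966/((9000/48800)) = 16817*(1/155) + 17966/((9000*(1/48800))) = 16817/155 + 17966/(45/244) = 16817/155 + 17966*(244/45) = 16817/155 + 4383704/45 = 136046177/1395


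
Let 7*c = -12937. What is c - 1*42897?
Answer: -313216/7 ≈ -44745.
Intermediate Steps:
c = -12937/7 (c = (⅐)*(-12937) = -12937/7 ≈ -1848.1)
c - 1*42897 = -12937/7 - 1*42897 = -12937/7 - 42897 = -313216/7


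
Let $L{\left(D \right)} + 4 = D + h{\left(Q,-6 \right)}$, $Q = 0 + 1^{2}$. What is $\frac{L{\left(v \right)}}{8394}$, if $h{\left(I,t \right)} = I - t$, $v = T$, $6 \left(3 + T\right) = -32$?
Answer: $- \frac{8}{12591} \approx -0.00063537$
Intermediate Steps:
$T = - \frac{25}{3}$ ($T = -3 + \frac{1}{6} \left(-32\right) = -3 - \frac{16}{3} = - \frac{25}{3} \approx -8.3333$)
$v = - \frac{25}{3} \approx -8.3333$
$Q = 1$ ($Q = 0 + 1 = 1$)
$L{\left(D \right)} = 3 + D$ ($L{\left(D \right)} = -4 + \left(D + \left(1 - -6\right)\right) = -4 + \left(D + \left(1 + 6\right)\right) = -4 + \left(D + 7\right) = -4 + \left(7 + D\right) = 3 + D$)
$\frac{L{\left(v \right)}}{8394} = \frac{3 - \frac{25}{3}}{8394} = \left(- \frac{16}{3}\right) \frac{1}{8394} = - \frac{8}{12591}$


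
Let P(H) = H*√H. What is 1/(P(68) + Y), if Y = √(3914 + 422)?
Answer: 1/(4*(√271 + 34*√17)) ≈ 0.0015959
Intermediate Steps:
Y = 4*√271 (Y = √4336 = 4*√271 ≈ 65.848)
P(H) = H^(3/2)
1/(P(68) + Y) = 1/(68^(3/2) + 4*√271) = 1/(136*√17 + 4*√271) = 1/(4*√271 + 136*√17)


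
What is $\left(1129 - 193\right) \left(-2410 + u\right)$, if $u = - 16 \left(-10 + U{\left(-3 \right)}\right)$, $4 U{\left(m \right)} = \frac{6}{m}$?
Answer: $-2098512$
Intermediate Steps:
$U{\left(m \right)} = \frac{3}{2 m}$ ($U{\left(m \right)} = \frac{6 \frac{1}{m}}{4} = \frac{3}{2 m}$)
$u = 168$ ($u = - 16 \left(-10 + \frac{3}{2 \left(-3\right)}\right) = - 16 \left(-10 + \frac{3}{2} \left(- \frac{1}{3}\right)\right) = - 16 \left(-10 - \frac{1}{2}\right) = \left(-16\right) \left(- \frac{21}{2}\right) = 168$)
$\left(1129 - 193\right) \left(-2410 + u\right) = \left(1129 - 193\right) \left(-2410 + 168\right) = 936 \left(-2242\right) = -2098512$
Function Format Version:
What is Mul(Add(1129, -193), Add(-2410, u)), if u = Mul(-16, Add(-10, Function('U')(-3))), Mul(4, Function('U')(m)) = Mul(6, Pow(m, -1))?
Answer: -2098512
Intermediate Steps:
Function('U')(m) = Mul(Rational(3, 2), Pow(m, -1)) (Function('U')(m) = Mul(Rational(1, 4), Mul(6, Pow(m, -1))) = Mul(Rational(3, 2), Pow(m, -1)))
u = 168 (u = Mul(-16, Add(-10, Mul(Rational(3, 2), Pow(-3, -1)))) = Mul(-16, Add(-10, Mul(Rational(3, 2), Rational(-1, 3)))) = Mul(-16, Add(-10, Rational(-1, 2))) = Mul(-16, Rational(-21, 2)) = 168)
Mul(Add(1129, -193), Add(-2410, u)) = Mul(Add(1129, -193), Add(-2410, 168)) = Mul(936, -2242) = -2098512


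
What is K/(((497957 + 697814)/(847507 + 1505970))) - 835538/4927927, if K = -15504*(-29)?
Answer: 5214538743433203466/5892672196717 ≈ 8.8492e+5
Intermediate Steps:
K = 449616
K/(((497957 + 697814)/(847507 + 1505970))) - 835538/4927927 = 449616/(((497957 + 697814)/(847507 + 1505970))) - 835538/4927927 = 449616/((1195771/2353477)) - 835538*1/4927927 = 449616/((1195771*(1/2353477))) - 835538/4927927 = 449616/(1195771/2353477) - 835538/4927927 = 449616*(2353477/1195771) - 835538/4927927 = 1058160914832/1195771 - 835538/4927927 = 5214538743433203466/5892672196717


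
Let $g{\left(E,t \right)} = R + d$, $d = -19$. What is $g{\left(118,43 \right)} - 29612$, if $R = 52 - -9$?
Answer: $-29570$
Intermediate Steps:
$R = 61$ ($R = 52 + 9 = 61$)
$g{\left(E,t \right)} = 42$ ($g{\left(E,t \right)} = 61 - 19 = 42$)
$g{\left(118,43 \right)} - 29612 = 42 - 29612 = -29570$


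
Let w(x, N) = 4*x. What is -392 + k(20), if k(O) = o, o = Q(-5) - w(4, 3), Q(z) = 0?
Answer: -408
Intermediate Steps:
o = -16 (o = 0 - 4*4 = 0 - 1*16 = 0 - 16 = -16)
k(O) = -16
-392 + k(20) = -392 - 16 = -408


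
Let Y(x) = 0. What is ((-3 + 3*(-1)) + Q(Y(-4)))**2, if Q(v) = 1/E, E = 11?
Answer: 4225/121 ≈ 34.917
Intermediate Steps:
Q(v) = 1/11
((-3 + 3*(-1)) + Q(Y(-4)))**2 = ((-3 + 3*(-1)) + 1/11)**2 = ((-3 - 3) + 1/11)**2 = (-6 + 1/11)**2 = (-65/11)**2 = 4225/121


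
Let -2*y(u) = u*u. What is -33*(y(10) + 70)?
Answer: -660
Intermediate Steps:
y(u) = -u²/2 (y(u) = -u*u/2 = -u²/2)
-33*(y(10) + 70) = -33*(-½*10² + 70) = -33*(-½*100 + 70) = -33*(-50 + 70) = -33*20 = -660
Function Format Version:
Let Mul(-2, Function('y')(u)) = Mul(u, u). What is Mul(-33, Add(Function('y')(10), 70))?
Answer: -660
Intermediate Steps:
Function('y')(u) = Mul(Rational(-1, 2), Pow(u, 2)) (Function('y')(u) = Mul(Rational(-1, 2), Mul(u, u)) = Mul(Rational(-1, 2), Pow(u, 2)))
Mul(-33, Add(Function('y')(10), 70)) = Mul(-33, Add(Mul(Rational(-1, 2), Pow(10, 2)), 70)) = Mul(-33, Add(Mul(Rational(-1, 2), 100), 70)) = Mul(-33, Add(-50, 70)) = Mul(-33, 20) = -660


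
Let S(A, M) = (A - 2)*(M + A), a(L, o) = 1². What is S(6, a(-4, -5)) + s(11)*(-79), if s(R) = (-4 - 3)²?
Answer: -3843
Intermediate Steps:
a(L, o) = 1
S(A, M) = (-2 + A)*(A + M)
s(R) = 49 (s(R) = (-7)² = 49)
S(6, a(-4, -5)) + s(11)*(-79) = (6² - 2*6 - 2*1 + 6*1) + 49*(-79) = (36 - 12 - 2 + 6) - 3871 = 28 - 3871 = -3843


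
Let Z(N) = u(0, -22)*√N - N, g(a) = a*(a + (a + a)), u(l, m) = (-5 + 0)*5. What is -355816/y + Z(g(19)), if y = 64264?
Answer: -8744216/8033 - 475*√3 ≈ -1911.3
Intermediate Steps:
u(l, m) = -25 (u(l, m) = -5*5 = -25)
g(a) = 3*a² (g(a) = a*(a + 2*a) = a*(3*a) = 3*a²)
Z(N) = -N - 25*√N (Z(N) = -25*√N - N = -N - 25*√N)
-355816/y + Z(g(19)) = -355816/64264 + (-3*19² - 25*19*√3) = -355816*1/64264 + (-3*361 - 25*19*√3) = -44477/8033 + (-1*1083 - 475*√3) = -44477/8033 + (-1083 - 475*√3) = -8744216/8033 - 475*√3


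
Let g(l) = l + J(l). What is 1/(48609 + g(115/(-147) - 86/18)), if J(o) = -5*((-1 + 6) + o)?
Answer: 441/21435352 ≈ 2.0573e-5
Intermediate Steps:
J(o) = -25 - 5*o (J(o) = -5*(5 + o) = -25 - 5*o)
g(l) = -25 - 4*l (g(l) = l + (-25 - 5*l) = -25 - 4*l)
1/(48609 + g(115/(-147) - 86/18)) = 1/(48609 + (-25 - 4*(115/(-147) - 86/18))) = 1/(48609 + (-25 - 4*(115*(-1/147) - 86*1/18))) = 1/(48609 + (-25 - 4*(-115/147 - 43/9))) = 1/(48609 + (-25 - 4*(-2452/441))) = 1/(48609 + (-25 + 9808/441)) = 1/(48609 - 1217/441) = 1/(21435352/441) = 441/21435352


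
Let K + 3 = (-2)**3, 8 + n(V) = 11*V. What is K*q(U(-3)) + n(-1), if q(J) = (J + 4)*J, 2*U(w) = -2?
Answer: 14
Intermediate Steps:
U(w) = -1 (U(w) = (1/2)*(-2) = -1)
q(J) = J*(4 + J) (q(J) = (4 + J)*J = J*(4 + J))
n(V) = -8 + 11*V
K = -11 (K = -3 + (-2)**3 = -3 - 8 = -11)
K*q(U(-3)) + n(-1) = -(-11)*(4 - 1) + (-8 + 11*(-1)) = -(-11)*3 + (-8 - 11) = -11*(-3) - 19 = 33 - 19 = 14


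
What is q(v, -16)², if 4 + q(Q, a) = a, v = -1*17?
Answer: 400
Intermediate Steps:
v = -17
q(Q, a) = -4 + a
q(v, -16)² = (-4 - 16)² = (-20)² = 400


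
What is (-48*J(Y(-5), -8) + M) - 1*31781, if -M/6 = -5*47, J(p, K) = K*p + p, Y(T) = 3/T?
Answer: -152863/5 ≈ -30573.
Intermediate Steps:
J(p, K) = p + K*p
M = 1410 (M = -(-30)*47 = -6*(-235) = 1410)
(-48*J(Y(-5), -8) + M) - 1*31781 = (-48*3/(-5)*(1 - 8) + 1410) - 1*31781 = (-48*3*(-⅕)*(-7) + 1410) - 31781 = (-(-144)*(-7)/5 + 1410) - 31781 = (-48*21/5 + 1410) - 31781 = (-1008/5 + 1410) - 31781 = 6042/5 - 31781 = -152863/5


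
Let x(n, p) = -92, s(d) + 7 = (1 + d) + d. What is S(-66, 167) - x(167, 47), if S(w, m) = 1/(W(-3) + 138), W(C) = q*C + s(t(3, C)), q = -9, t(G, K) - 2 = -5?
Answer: 14077/153 ≈ 92.007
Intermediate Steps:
t(G, K) = -3 (t(G, K) = 2 - 5 = -3)
s(d) = -6 + 2*d (s(d) = -7 + ((1 + d) + d) = -7 + (1 + 2*d) = -6 + 2*d)
W(C) = -12 - 9*C (W(C) = -9*C + (-6 + 2*(-3)) = -9*C + (-6 - 6) = -9*C - 12 = -12 - 9*C)
S(w, m) = 1/153 (S(w, m) = 1/((-12 - 9*(-3)) + 138) = 1/((-12 + 27) + 138) = 1/(15 + 138) = 1/153)
S(-66, 167) - x(167, 47) = 1/153 - 1*(-92) = 1/153 + 92 = 14077/153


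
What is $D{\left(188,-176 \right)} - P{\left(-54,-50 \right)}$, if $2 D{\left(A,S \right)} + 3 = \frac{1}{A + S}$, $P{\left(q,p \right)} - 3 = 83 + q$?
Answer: $- \frac{803}{24} \approx -33.458$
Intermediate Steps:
$P{\left(q,p \right)} = 86 + q$ ($P{\left(q,p \right)} = 3 + \left(83 + q\right) = 86 + q$)
$D{\left(A,S \right)} = - \frac{3}{2} + \frac{1}{2 \left(A + S\right)}$
$D{\left(188,-176 \right)} - P{\left(-54,-50 \right)} = \frac{1 - 564 - -528}{2 \left(188 - 176\right)} - \left(86 - 54\right) = \frac{1 - 564 + 528}{2 \cdot 12} - 32 = \frac{1}{2} \cdot \frac{1}{12} \left(-35\right) - 32 = - \frac{35}{24} - 32 = - \frac{803}{24}$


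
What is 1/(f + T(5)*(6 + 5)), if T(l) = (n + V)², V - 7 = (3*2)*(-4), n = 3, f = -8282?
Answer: -1/6126 ≈ -0.00016324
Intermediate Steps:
V = -17 (V = 7 + (3*2)*(-4) = 7 + 6*(-4) = 7 - 24 = -17)
T(l) = 196 (T(l) = (3 - 17)² = (-14)² = 196)
1/(f + T(5)*(6 + 5)) = 1/(-8282 + 196*(6 + 5)) = 1/(-8282 + 196*11) = 1/(-8282 + 2156) = 1/(-6126) = -1/6126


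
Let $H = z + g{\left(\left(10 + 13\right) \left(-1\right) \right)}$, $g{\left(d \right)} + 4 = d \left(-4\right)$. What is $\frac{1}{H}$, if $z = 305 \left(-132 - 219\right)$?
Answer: $- \frac{1}{106967} \approx -9.3487 \cdot 10^{-6}$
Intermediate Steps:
$g{\left(d \right)} = -4 - 4 d$ ($g{\left(d \right)} = -4 + d \left(-4\right) = -4 - 4 d$)
$z = -107055$ ($z = 305 \left(-351\right) = -107055$)
$H = -106967$ ($H = -107055 - \left(4 + 4 \left(10 + 13\right) \left(-1\right)\right) = -107055 - \left(4 + 4 \cdot 23 \left(-1\right)\right) = -107055 - -88 = -107055 + \left(-4 + 92\right) = -107055 + 88 = -106967$)
$\frac{1}{H} = \frac{1}{-106967} = - \frac{1}{106967}$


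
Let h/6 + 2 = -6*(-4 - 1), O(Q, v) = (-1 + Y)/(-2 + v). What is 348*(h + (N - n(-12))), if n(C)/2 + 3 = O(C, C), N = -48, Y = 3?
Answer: 307632/7 ≈ 43947.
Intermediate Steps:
O(Q, v) = 2/(-2 + v) (O(Q, v) = (-1 + 3)/(-2 + v) = 2/(-2 + v))
h = 168 (h = -12 + 6*(-6*(-4 - 1)) = -12 + 6*(-6*(-5)) = -12 + 6*30 = -12 + 180 = 168)
n(C) = -6 + 4/(-2 + C) (n(C) = -6 + 2*(2/(-2 + C)) = -6 + 4/(-2 + C))
348*(h + (N - n(-12))) = 348*(168 + (-48 - 2*(8 - 3*(-12))/(-2 - 12))) = 348*(168 + (-48 - 2*(8 + 36)/(-14))) = 348*(168 + (-48 - 2*(-1)*44/14)) = 348*(168 + (-48 - 1*(-44/7))) = 348*(168 + (-48 + 44/7)) = 348*(168 - 292/7) = 348*(884/7) = 307632/7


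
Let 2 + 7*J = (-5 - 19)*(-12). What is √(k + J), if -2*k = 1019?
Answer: 81*I*√14/14 ≈ 21.648*I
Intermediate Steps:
k = -1019/2 (k = -½*1019 = -1019/2 ≈ -509.50)
J = 286/7 (J = -2/7 + ((-5 - 19)*(-12))/7 = -2/7 + (-24*(-12))/7 = -2/7 + (⅐)*288 = -2/7 + 288/7 = 286/7 ≈ 40.857)
√(k + J) = √(-1019/2 + 286/7) = √(-6561/14) = 81*I*√14/14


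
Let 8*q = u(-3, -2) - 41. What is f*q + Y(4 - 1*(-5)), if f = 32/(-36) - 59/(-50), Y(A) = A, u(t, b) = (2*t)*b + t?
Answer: 1763/225 ≈ 7.8356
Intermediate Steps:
u(t, b) = t + 2*b*t (u(t, b) = 2*b*t + t = t + 2*b*t)
f = 131/450 (f = 32*(-1/36) - 59*(-1/50) = -8/9 + 59/50 = 131/450 ≈ 0.29111)
q = -4 (q = (-3*(1 + 2*(-2)) - 41)/8 = (-3*(1 - 4) - 41)/8 = (-3*(-3) - 41)/8 = (9 - 41)/8 = (⅛)*(-32) = -4)
f*q + Y(4 - 1*(-5)) = (131/450)*(-4) + (4 - 1*(-5)) = -262/225 + (4 + 5) = -262/225 + 9 = 1763/225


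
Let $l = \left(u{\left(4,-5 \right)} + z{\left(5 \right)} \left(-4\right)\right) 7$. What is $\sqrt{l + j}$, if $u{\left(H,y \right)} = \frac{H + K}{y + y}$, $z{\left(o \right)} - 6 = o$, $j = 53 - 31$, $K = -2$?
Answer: $\frac{i \sqrt{7185}}{5} \approx 16.953 i$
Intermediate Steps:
$j = 22$
$z{\left(o \right)} = 6 + o$
$u{\left(H,y \right)} = \frac{-2 + H}{2 y}$ ($u{\left(H,y \right)} = \frac{H - 2}{y + y} = \frac{-2 + H}{2 y}$)
$l = - \frac{1547}{5}$ ($l = \left(\frac{-2 + 4}{2 \left(-5\right)} + \left(6 + 5\right) \left(-4\right)\right) 7 = \left(\frac{1}{2} \left(- \frac{1}{5}\right) 2 + 11 \left(-4\right)\right) 7 = \left(- \frac{1}{5} - 44\right) 7 = \left(- \frac{221}{5}\right) 7 = - \frac{1547}{5} \approx -309.4$)
$\sqrt{l + j} = \sqrt{- \frac{1547}{5} + 22} = \sqrt{- \frac{1437}{5}} = \frac{i \sqrt{7185}}{5}$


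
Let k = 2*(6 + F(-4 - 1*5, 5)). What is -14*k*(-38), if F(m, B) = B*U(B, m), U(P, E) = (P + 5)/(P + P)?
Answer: 11704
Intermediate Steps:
U(P, E) = (5 + P)/(2*P) (U(P, E) = (5 + P)/((2*P)) = (5 + P)*(1/(2*P)) = (5 + P)/(2*P))
F(m, B) = 5/2 + B/2 (F(m, B) = B*((5 + B)/(2*B)) = 5/2 + B/2)
k = 22 (k = 2*(6 + (5/2 + (½)*5)) = 2*(6 + (5/2 + 5/2)) = 2*(6 + 5) = 2*11 = 22)
-14*k*(-38) = -14*22*(-38) = -308*(-38) = 11704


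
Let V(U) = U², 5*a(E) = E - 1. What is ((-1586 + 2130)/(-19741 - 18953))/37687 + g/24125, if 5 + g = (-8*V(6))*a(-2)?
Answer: 611707586371/87951353173125 ≈ 0.0069551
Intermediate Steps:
a(E) = -⅕ + E/5 (a(E) = (E - 1)/5 = (-1 + E)/5 = -⅕ + E/5)
g = 839/5 (g = -5 + (-8*6²)*(-⅕ + (⅕)*(-2)) = -5 + (-8*36)*(-⅕ - ⅖) = -5 - 288*(-⅗) = -5 + 864/5 = 839/5 ≈ 167.80)
((-1586 + 2130)/(-19741 - 18953))/37687 + g/24125 = ((-1586 + 2130)/(-19741 - 18953))/37687 + (839/5)/24125 = (544/(-38694))*(1/37687) + (839/5)*(1/24125) = (544*(-1/38694))*(1/37687) + 839/120625 = -272/19347*1/37687 + 839/120625 = -272/729130389 + 839/120625 = 611707586371/87951353173125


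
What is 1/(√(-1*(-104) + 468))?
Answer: √143/286 ≈ 0.041812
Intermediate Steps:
1/(√(-1*(-104) + 468)) = 1/(√(104 + 468)) = 1/(√572) = 1/(2*√143) = √143/286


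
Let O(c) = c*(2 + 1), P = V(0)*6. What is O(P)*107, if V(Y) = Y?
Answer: 0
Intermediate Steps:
P = 0 (P = 0*6 = 0)
O(c) = 3*c (O(c) = c*3 = 3*c)
O(P)*107 = (3*0)*107 = 0*107 = 0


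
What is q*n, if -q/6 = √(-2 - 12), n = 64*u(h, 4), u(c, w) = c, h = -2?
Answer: 768*I*√14 ≈ 2873.6*I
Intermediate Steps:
n = -128 (n = 64*(-2) = -128)
q = -6*I*√14 (q = -6*√(-2 - 12) = -6*I*√14 ≈ -22.45*I)
q*n = -6*I*√14*(-128) = 768*I*√14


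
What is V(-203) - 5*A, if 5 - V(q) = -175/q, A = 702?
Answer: -101670/29 ≈ -3505.9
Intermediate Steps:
V(q) = 5 + 175/q (V(q) = 5 - (-175)/q = 5 + 175/q)
V(-203) - 5*A = (5 + 175/(-203)) - 5*702 = (5 + 175*(-1/203)) - 3510 = (5 - 25/29) - 3510 = 120/29 - 3510 = -101670/29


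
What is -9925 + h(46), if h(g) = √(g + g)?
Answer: -9925 + 2*√23 ≈ -9915.4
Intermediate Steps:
h(g) = √2*√g (h(g) = √(2*g) = √2*√g)
-9925 + h(46) = -9925 + √2*√46 = -9925 + 2*√23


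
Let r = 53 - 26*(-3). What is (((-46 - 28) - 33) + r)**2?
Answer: 576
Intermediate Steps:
r = 131 (r = 53 - 1*(-78) = 53 + 78 = 131)
(((-46 - 28) - 33) + r)**2 = (((-46 - 28) - 33) + 131)**2 = ((-74 - 33) + 131)**2 = (-107 + 131)**2 = 24**2 = 576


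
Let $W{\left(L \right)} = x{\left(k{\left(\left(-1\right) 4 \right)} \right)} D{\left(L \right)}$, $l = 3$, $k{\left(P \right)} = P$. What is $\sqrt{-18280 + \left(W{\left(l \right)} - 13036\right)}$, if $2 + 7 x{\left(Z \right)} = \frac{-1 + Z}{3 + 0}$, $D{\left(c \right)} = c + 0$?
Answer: $\frac{i \sqrt{1534561}}{7} \approx 176.97 i$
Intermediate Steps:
$D{\left(c \right)} = c$
$x{\left(Z \right)} = - \frac{1}{3} + \frac{Z}{21}$ ($x{\left(Z \right)} = - \frac{2}{7} + \frac{\left(-1 + Z\right) \frac{1}{3 + 0}}{7} = - \frac{2}{7} + \frac{\left(-1 + Z\right) \frac{1}{3}}{7} = - \frac{2}{7} + \frac{- \frac{1}{3} + \frac{Z}{3}}{7} = - \frac{2}{7} + \left(- \frac{1}{21} + \frac{Z}{21}\right) = - \frac{1}{3} + \frac{Z}{21}$)
$W{\left(L \right)} = - \frac{11 L}{21}$ ($W{\left(L \right)} = \left(- \frac{1}{3} + \frac{\left(-1\right) 4}{21}\right) L = \left(- \frac{1}{3} + \frac{1}{21} \left(-4\right)\right) L = \left(- \frac{1}{3} - \frac{4}{21}\right) L = - \frac{11 L}{21}$)
$\sqrt{-18280 + \left(W{\left(l \right)} - 13036\right)} = \sqrt{-18280 - \frac{91263}{7}} = \sqrt{- \frac{219223}{7}} = \frac{i \sqrt{1534561}}{7}$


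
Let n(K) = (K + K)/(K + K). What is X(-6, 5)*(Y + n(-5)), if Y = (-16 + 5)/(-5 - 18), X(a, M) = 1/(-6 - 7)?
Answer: -34/299 ≈ -0.11371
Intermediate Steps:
X(a, M) = -1/13 (X(a, M) = 1/(-13) = -1/13)
Y = 11/23 (Y = -11/(-23) = -11*(-1/23) = 11/23 ≈ 0.47826)
n(K) = 1 (n(K) = (2*K)/((2*K)) = (2*K)*(1/(2*K)) = 1)
X(-6, 5)*(Y + n(-5)) = -(11/23 + 1)/13 = -1/13*34/23 = -34/299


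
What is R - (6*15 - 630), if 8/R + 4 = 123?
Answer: 64268/119 ≈ 540.07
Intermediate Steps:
R = 8/119 (R = 8/(-4 + 123) = 8/119 ≈ 0.067227)
R - (6*15 - 630) = 8/119 - (6*15 - 630) = 8/119 - (90 - 630) = 8/119 - 1*(-540) = 8/119 + 540 = 64268/119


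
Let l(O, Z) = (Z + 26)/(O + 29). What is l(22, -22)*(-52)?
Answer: -208/51 ≈ -4.0784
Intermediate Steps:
l(O, Z) = (26 + Z)/(29 + O)
l(22, -22)*(-52) = ((26 - 22)/(29 + 22))*(-52) = (4/51)*(-52) = -208/51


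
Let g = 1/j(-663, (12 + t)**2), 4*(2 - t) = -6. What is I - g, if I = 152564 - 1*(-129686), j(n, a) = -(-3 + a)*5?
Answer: 1339276254/4745 ≈ 2.8225e+5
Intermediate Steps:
t = 7/2 (t = 2 - 1/4*(-6) = 2 + 3/2 = 7/2 ≈ 3.5000)
j(n, a) = 15 - 5*a (j(n, a) = -(-15 + 5*a) = 15 - 5*a)
g = -4/4745 (g = 1/(15 - 5*(12 + 7/2)**2) = 1/(15 - 5*(31/2)**2) = 1/(15 - 5*961/4) = 1/(15 - 4805/4) = 1/(-4745/4) = -4/4745 ≈ -0.00084299)
I = 282250 (I = 152564 + 129686 = 282250)
I - g = 282250 - 1*(-4/4745) = 282250 + 4/4745 = 1339276254/4745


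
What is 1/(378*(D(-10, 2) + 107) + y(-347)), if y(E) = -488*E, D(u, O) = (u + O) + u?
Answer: 1/202978 ≈ 4.9266e-6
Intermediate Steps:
D(u, O) = O + 2*u (D(u, O) = (O + u) + u = O + 2*u)
1/(378*(D(-10, 2) + 107) + y(-347)) = 1/(378*((2 + 2*(-10)) + 107) - 488*(-347)) = 1/(378*((2 - 20) + 107) + 169336) = 1/(378*(-18 + 107) + 169336) = 1/(378*89 + 169336) = 1/(33642 + 169336) = 1/202978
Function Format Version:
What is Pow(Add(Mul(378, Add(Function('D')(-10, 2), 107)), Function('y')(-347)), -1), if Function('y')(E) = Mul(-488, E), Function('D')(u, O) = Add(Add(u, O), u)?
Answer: Rational(1, 202978) ≈ 4.9266e-6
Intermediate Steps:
Function('D')(u, O) = Add(O, Mul(2, u)) (Function('D')(u, O) = Add(Add(O, u), u) = Add(O, Mul(2, u)))
Pow(Add(Mul(378, Add(Function('D')(-10, 2), 107)), Function('y')(-347)), -1) = Pow(Add(Mul(378, Add(Add(2, Mul(2, -10)), 107)), Mul(-488, -347)), -1) = Pow(Add(Mul(378, Add(Add(2, -20), 107)), 169336), -1) = Pow(Add(Mul(378, Add(-18, 107)), 169336), -1) = Pow(Add(Mul(378, 89), 169336), -1) = Pow(Add(33642, 169336), -1) = Pow(202978, -1) = Rational(1, 202978)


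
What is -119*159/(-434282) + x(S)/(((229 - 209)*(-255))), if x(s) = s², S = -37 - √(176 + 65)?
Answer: -16723/61455 - 37*√241/2550 ≈ -0.49737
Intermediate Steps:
S = -37 - √241 ≈ -52.524
-119*159/(-434282) + x(S)/(((229 - 209)*(-255))) = -119*159/(-434282) + (-37 - √241)²/(((229 - 209)*(-255))) = -18921*(-1/434282) + (-37 - √241)²/((20*(-255))) = 21/482 + (-37 - √241)²/(-5100) = 21/482 + (-37 - √241)²*(-1/5100) = 21/482 - (-37 - √241)²/5100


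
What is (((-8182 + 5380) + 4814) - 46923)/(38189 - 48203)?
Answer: 44911/10014 ≈ 4.4848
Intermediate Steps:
(((-8182 + 5380) + 4814) - 46923)/(38189 - 48203) = ((-2802 + 4814) - 46923)/(-10014) = (2012 - 46923)*(-1/10014) = -44911*(-1/10014) = 44911/10014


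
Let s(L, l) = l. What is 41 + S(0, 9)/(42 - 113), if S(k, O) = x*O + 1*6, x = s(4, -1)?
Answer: 2914/71 ≈ 41.042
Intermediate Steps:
x = -1
S(k, O) = 6 - O (S(k, O) = -O + 1*6 = -O + 6 = 6 - O)
41 + S(0, 9)/(42 - 113) = 41 + (6 - 1*9)/(42 - 113) = 41 + (6 - 9)/(-71) = 41 - 1/71*(-3) = 41 + 3/71 = 2914/71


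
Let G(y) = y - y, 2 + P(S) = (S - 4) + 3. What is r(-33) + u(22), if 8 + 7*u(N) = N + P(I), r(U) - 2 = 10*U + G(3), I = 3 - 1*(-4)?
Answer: -2278/7 ≈ -325.43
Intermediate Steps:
I = 7 (I = 3 + 4 = 7)
P(S) = -3 + S (P(S) = -2 + ((S - 4) + 3) = -2 + ((-4 + S) + 3) = -2 + (-1 + S) = -3 + S)
G(y) = 0
r(U) = 2 + 10*U (r(U) = 2 + (10*U + 0) = 2 + 10*U)
u(N) = -4/7 + N/7 (u(N) = -8/7 + (N + (-3 + 7))/7 = -8/7 + (N + 4)/7 = -8/7 + (4 + N)/7 = -8/7 + (4/7 + N/7) = -4/7 + N/7)
r(-33) + u(22) = (2 + 10*(-33)) + (-4/7 + (⅐)*22) = (2 - 330) + (-4/7 + 22/7) = -328 + 18/7 = -2278/7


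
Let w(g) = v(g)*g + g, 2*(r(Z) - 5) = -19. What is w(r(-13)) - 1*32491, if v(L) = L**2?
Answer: -260693/8 ≈ -32587.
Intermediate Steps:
r(Z) = -9/2 (r(Z) = 5 + (1/2)*(-19) = 5 - 19/2 = -9/2)
w(g) = g + g**3 (w(g) = g**2*g + g = g**3 + g = g + g**3)
w(r(-13)) - 1*32491 = (-9/2 + (-9/2)**3) - 1*32491 = (-9/2 - 729/8) - 32491 = -765/8 - 32491 = -260693/8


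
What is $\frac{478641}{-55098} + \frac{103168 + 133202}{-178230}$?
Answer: $- \frac{1092574441}{109112406} \approx -10.013$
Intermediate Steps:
$\frac{478641}{-55098} + \frac{103168 + 133202}{-178230} = 478641 \left(- \frac{1}{55098}\right) + 236370 \left(- \frac{1}{178230}\right) = - \frac{159547}{18366} - \frac{7879}{5941} = - \frac{1092574441}{109112406}$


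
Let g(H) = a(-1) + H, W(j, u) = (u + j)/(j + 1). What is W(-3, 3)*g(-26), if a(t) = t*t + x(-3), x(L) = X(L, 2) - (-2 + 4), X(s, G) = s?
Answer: 0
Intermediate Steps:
W(j, u) = (j + u)/(1 + j)
x(L) = -2 + L (x(L) = L - (-2 + 4) = L - 1*2 = L - 2 = -2 + L)
a(t) = -5 + t² (a(t) = t*t + (-2 - 3) = t² - 5 = -5 + t²)
g(H) = -4 + H (g(H) = (-5 + (-1)²) + H = (-5 + 1) + H = -4 + H)
W(-3, 3)*g(-26) = ((-3 + 3)/(1 - 3))*(-4 - 26) = (0/(-2))*(-30) = -½*0*(-30) = 0*(-30) = 0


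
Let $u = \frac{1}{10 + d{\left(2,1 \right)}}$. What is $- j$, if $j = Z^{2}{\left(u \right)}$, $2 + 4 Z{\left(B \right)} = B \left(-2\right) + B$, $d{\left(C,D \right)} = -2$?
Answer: $- \frac{289}{1024} \approx -0.28223$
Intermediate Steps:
$u = \frac{1}{8}$ ($u = \frac{1}{10 - 2} = \frac{1}{8} \approx 0.125$)
$Z{\left(B \right)} = - \frac{1}{2} - \frac{B}{4}$ ($Z{\left(B \right)} = - \frac{1}{2} + \frac{B \left(-2\right) + B}{4} = - \frac{1}{2} + \frac{- 2 B + B}{4} = - \frac{1}{2} + \frac{\left(-1\right) B}{4} = - \frac{1}{2} - \frac{B}{4}$)
$j = \frac{289}{1024}$ ($j = \left(- \frac{1}{2} - \frac{1}{32}\right)^{2} = \left(- \frac{17}{32}\right)^{2} = \frac{289}{1024} \approx 0.28223$)
$- j = \left(-1\right) \frac{289}{1024} = - \frac{289}{1024}$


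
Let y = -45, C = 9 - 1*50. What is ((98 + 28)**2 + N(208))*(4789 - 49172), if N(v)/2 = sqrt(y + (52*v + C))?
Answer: -704624508 - 88766*sqrt(10730) ≈ -7.1382e+8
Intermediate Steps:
C = -41 (C = 9 - 50 = -41)
N(v) = 2*sqrt(-86 + 52*v) (N(v) = 2*sqrt(-45 + (52*v - 41)) = 2*sqrt(-45 + (-41 + 52*v)) = 2*sqrt(-86 + 52*v))
((98 + 28)**2 + N(208))*(4789 - 49172) = ((98 + 28)**2 + 2*sqrt(-86 + 52*208))*(4789 - 49172) = (126**2 + 2*sqrt(-86 + 10816))*(-44383) = (15876 + 2*sqrt(10730))*(-44383) = -704624508 - 88766*sqrt(10730)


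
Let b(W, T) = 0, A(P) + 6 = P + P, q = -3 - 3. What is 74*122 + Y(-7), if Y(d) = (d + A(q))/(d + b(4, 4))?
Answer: 63221/7 ≈ 9031.6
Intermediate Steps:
q = -6
A(P) = -6 + 2*P (A(P) = -6 + (P + P) = -6 + 2*P)
Y(d) = (-18 + d)/d (Y(d) = (d + (-6 + 2*(-6)))/(d + 0) = (d + (-6 - 12))/d = (d - 18)/d = (-18 + d)/d)
74*122 + Y(-7) = 74*122 + (-18 - 7)/(-7) = 9028 - ⅐*(-25) = 9028 + 25/7 = 63221/7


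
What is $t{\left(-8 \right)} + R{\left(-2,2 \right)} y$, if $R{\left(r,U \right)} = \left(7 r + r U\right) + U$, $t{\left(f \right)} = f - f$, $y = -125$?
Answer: $2000$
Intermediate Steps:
$t{\left(f \right)} = 0$
$R{\left(r,U \right)} = U + 7 r + U r$ ($R{\left(r,U \right)} = \left(7 r + U r\right) + U = U + 7 r + U r$)
$t{\left(-8 \right)} + R{\left(-2,2 \right)} y = 0 + \left(2 + 7 \left(-2\right) + 2 \left(-2\right)\right) \left(-125\right) = 0 + \left(2 - 14 - 4\right) \left(-125\right) = 0 - -2000 = 0 + 2000 = 2000$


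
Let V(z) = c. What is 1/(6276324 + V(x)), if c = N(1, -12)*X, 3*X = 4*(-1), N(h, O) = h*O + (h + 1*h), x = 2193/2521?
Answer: 3/18829012 ≈ 1.5933e-7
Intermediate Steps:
x = 2193/2521 (x = 2193*(1/2521) = 2193/2521 ≈ 0.86989)
N(h, O) = 2*h + O*h (N(h, O) = O*h + (h + h) = O*h + 2*h = 2*h + O*h)
X = -4/3 (X = (4*(-1))/3 = (⅓)*(-4) = -4/3 ≈ -1.3333)
c = 40/3 (c = (1*(2 - 12))*(-4/3) = (1*(-10))*(-4/3) = -10*(-4/3) = 40/3 ≈ 13.333)
V(z) = 40/3
1/(6276324 + V(x)) = 1/(6276324 + 40/3) = 1/(18829012/3) = 3/18829012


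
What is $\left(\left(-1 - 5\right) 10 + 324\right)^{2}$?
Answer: $69696$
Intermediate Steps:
$\left(\left(-1 - 5\right) 10 + 324\right)^{2} = \left(\left(-6\right) 10 + 324\right)^{2} = \left(-60 + 324\right)^{2} = 264^{2} = 69696$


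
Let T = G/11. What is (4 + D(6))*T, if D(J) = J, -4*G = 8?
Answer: -20/11 ≈ -1.8182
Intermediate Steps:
G = -2 (G = -¼*8 = -2)
T = -2/11 ≈ -0.18182
(4 + D(6))*T = (4 + 6)*(-2/11) = 10*(-2/11) = -20/11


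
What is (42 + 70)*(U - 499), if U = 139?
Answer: -40320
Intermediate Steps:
(42 + 70)*(U - 499) = (42 + 70)*(139 - 499) = 112*(-360) = -40320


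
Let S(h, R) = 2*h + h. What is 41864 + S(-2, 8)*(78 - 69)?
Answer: 41810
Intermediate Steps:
S(h, R) = 3*h
41864 + S(-2, 8)*(78 - 69) = 41864 + (3*(-2))*(78 - 69) = 41864 - 6*9 = 41864 - 54 = 41810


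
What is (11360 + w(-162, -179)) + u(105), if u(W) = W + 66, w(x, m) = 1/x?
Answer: 1868021/162 ≈ 11531.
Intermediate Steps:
u(W) = 66 + W
(11360 + w(-162, -179)) + u(105) = (11360 + 1/(-162)) + (66 + 105) = (11360 - 1/162) + 171 = 1840319/162 + 171 = 1868021/162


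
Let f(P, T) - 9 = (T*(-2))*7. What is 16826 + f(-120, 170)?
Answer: 14455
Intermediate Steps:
f(P, T) = 9 - 14*T (f(P, T) = 9 + (T*(-2))*7 = 9 - 2*T*7 = 9 - 14*T)
16826 + f(-120, 170) = 16826 + (9 - 14*170) = 16826 + (9 - 2380) = 16826 - 2371 = 14455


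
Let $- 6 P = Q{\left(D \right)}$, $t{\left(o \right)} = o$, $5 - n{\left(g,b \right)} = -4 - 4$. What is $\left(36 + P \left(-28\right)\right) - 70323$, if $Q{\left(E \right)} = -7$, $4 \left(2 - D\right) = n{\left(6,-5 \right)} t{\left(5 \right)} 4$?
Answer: $- \frac{210959}{3} \approx -70320.0$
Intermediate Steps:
$n{\left(g,b \right)} = 13$ ($n{\left(g,b \right)} = 5 - \left(-4 - 4\right) = 5 - -8 = 5 + 8 = 13$)
$D = -63$ ($D = 2 - \frac{13 \cdot 5 \cdot 4}{4} = 2 - \frac{65 \cdot 4}{4} = 2 - 65 = -63$)
$P = \frac{7}{6}$ ($P = \left(- \frac{1}{6}\right) \left(-7\right) = \frac{7}{6} \approx 1.1667$)
$\left(36 + P \left(-28\right)\right) - 70323 = \left(36 + \frac{7}{6} \left(-28\right)\right) - 70323 = \left(36 - \frac{98}{3}\right) - 70323 = \frac{10}{3} - 70323 = - \frac{210959}{3}$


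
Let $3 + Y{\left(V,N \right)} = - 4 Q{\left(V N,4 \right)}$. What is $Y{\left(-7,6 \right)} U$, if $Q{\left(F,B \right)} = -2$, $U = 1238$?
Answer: $6190$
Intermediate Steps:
$Y{\left(V,N \right)} = 5$ ($Y{\left(V,N \right)} = -3 - -8 = -3 + 8 = 5$)
$Y{\left(-7,6 \right)} U = 5 \cdot 1238 = 6190$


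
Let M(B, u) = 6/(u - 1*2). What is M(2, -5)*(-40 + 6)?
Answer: 204/7 ≈ 29.143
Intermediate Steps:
M(B, u) = 6/(-2 + u) (M(B, u) = 6/(u - 2) = 6/(-2 + u))
M(2, -5)*(-40 + 6) = (6/(-2 - 5))*(-40 + 6) = (6/(-7))*(-34) = (6*(-⅐))*(-34) = -6/7*(-34) = 204/7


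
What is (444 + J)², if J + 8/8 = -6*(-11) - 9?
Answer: 250000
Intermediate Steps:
J = 56 (J = -1 + (-6*(-11) - 9) = -1 + (66 - 9) = -1 + 57 = 56)
(444 + J)² = (444 + 56)² = 500² = 250000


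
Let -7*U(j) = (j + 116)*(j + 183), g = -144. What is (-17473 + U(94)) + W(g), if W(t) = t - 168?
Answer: -26095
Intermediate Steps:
W(t) = -168 + t
U(j) = -(116 + j)*(183 + j)/7 (U(j) = -(j + 116)*(j + 183)/7 = -(116 + j)*(183 + j)/7)
(-17473 + U(94)) + W(g) = (-17473 + (-21228/7 - 299/7*94 - 1/7*94**2)) + (-168 - 144) = (-17473 + (-21228/7 - 28106/7 - 1/7*8836)) - 312 = (-17473 + (-21228/7 - 28106/7 - 8836/7)) - 312 = (-17473 - 8310) - 312 = -25783 - 312 = -26095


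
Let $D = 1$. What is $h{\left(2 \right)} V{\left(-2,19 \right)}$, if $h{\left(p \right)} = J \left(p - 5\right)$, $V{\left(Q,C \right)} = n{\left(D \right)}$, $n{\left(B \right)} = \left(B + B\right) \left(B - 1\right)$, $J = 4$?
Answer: $0$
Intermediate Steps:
$n{\left(B \right)} = 2 B \left(-1 + B\right)$
$V{\left(Q,C \right)} = 0$ ($V{\left(Q,C \right)} = 2 \cdot 1 \left(-1 + 1\right) = 2 \cdot 1 \cdot 0 = 0$)
$h{\left(p \right)} = -20 + 4 p$ ($h{\left(p \right)} = 4 \left(p - 5\right) = 4 \left(-5 + p\right) = -20 + 4 p$)
$h{\left(2 \right)} V{\left(-2,19 \right)} = \left(-20 + 4 \cdot 2\right) 0 = \left(-20 + 8\right) 0 = \left(-12\right) 0 = 0$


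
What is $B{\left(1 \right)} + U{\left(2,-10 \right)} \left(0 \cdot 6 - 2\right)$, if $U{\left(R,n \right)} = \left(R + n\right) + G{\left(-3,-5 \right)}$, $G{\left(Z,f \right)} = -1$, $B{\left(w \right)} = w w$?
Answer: $19$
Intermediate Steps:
$B{\left(w \right)} = w^{2}$
$U{\left(R,n \right)} = -1 + R + n$ ($U{\left(R,n \right)} = \left(R + n\right) - 1 = -1 + R + n$)
$B{\left(1 \right)} + U{\left(2,-10 \right)} \left(0 \cdot 6 - 2\right) = 1^{2} + \left(-1 + 2 - 10\right) \left(0 \cdot 6 - 2\right) = 1 - 9 \left(0 - 2\right) = 1 - -18 = 1 + 18 = 19$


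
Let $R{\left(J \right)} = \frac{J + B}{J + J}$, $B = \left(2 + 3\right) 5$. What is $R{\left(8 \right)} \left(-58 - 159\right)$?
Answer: $- \frac{7161}{16} \approx -447.56$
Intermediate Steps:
$B = 25$ ($B = 5 \cdot 5 = 25$)
$R{\left(J \right)} = \frac{25 + J}{2 J}$ ($R{\left(J \right)} = \frac{J + 25}{J + J} = \frac{25 + J}{2 J}$)
$R{\left(8 \right)} \left(-58 - 159\right) = \frac{25 + 8}{2 \cdot 8} \left(-58 - 159\right) = \frac{1}{2} \cdot \frac{1}{8} \cdot 33 \left(-217\right) = \frac{33}{16} \left(-217\right) = - \frac{7161}{16}$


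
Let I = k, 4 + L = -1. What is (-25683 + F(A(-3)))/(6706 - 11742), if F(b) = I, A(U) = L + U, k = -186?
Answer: 25869/5036 ≈ 5.1368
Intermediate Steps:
L = -5 (L = -4 - 1 = -5)
A(U) = -5 + U
I = -186
F(b) = -186
(-25683 + F(A(-3)))/(6706 - 11742) = (-25683 - 186)/(6706 - 11742) = -25869/(-5036) = -25869*(-1/5036) = 25869/5036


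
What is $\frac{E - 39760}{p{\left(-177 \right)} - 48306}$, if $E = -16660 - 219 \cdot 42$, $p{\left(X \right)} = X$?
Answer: $\frac{65618}{48483} \approx 1.3534$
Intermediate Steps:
$E = -25858$ ($E = -16660 - 9198 = -25858$)
$\frac{E - 39760}{p{\left(-177 \right)} - 48306} = \frac{-25858 - 39760}{-177 - 48306} = - \frac{65618}{-48483} = \left(-65618\right) \left(- \frac{1}{48483}\right) = \frac{65618}{48483}$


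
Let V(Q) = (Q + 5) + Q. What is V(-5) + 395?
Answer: 390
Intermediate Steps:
V(Q) = 5 + 2*Q (V(Q) = (5 + Q) + Q = 5 + 2*Q)
V(-5) + 395 = (5 + 2*(-5)) + 395 = (5 - 10) + 395 = -5 + 395 = 390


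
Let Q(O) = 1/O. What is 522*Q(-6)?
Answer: -87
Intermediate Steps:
522*Q(-6) = 522/(-6) = 522*(-1/6) = -87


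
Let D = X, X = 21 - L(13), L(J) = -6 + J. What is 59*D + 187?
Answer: 1013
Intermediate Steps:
X = 14 (X = 21 - (-6 + 13) = 21 - 1*7 = 21 - 7 = 14)
D = 14
59*D + 187 = 59*14 + 187 = 826 + 187 = 1013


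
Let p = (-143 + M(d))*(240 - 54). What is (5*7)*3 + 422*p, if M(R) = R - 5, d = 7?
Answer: -11067267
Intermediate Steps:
M(R) = -5 + R
p = -26226 (p = (-143 + (-5 + 7))*(240 - 54) = (-143 + 2)*186 = -141*186 = -26226)
(5*7)*3 + 422*p = (5*7)*3 + 422*(-26226) = 35*3 - 11067372 = 105 - 11067372 = -11067267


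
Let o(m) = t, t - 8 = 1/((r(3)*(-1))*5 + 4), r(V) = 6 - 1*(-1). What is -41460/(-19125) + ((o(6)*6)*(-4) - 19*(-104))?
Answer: 70628884/39525 ≈ 1786.9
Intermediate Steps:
r(V) = 7 (r(V) = 6 + 1 = 7)
t = 247/31 (t = 8 + 1/((7*(-1))*5 + 4) = 8 + 1/(-7*5 + 4) = 8 + 1/(-35 + 4) = 8 + 1/(-31) = 8 - 1/31 = 247/31 ≈ 7.9677)
o(m) = 247/31
-41460/(-19125) + ((o(6)*6)*(-4) - 19*(-104)) = -41460/(-19125) + (((247/31)*6)*(-4) - 19*(-104)) = -41460*(-1/19125) + ((1482/31)*(-4) + 1976) = 2764/1275 + (-5928/31 + 1976) = 2764/1275 + 55328/31 = 70628884/39525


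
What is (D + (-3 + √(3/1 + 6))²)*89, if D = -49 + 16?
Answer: -2937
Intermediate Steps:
D = -33
(D + (-3 + √(3/1 + 6))²)*89 = (-33 + (-3 + √(3/1 + 6))²)*89 = (-33 + (-3 + √(3*1 + 6))²)*89 = (-33 + (-3 + √(3 + 6))²)*89 = (-33 + (-3 + √9)²)*89 = (-33 + (-3 + 3)²)*89 = (-33 + 0²)*89 = (-33 + 0)*89 = -33*89 = -2937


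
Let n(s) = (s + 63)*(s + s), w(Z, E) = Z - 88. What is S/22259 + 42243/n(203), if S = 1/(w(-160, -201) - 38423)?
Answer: 36361836032731/92960558100844 ≈ 0.39115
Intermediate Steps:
w(Z, E) = -88 + Z
n(s) = 2*s*(63 + s) (n(s) = (63 + s)*(2*s) = 2*s*(63 + s))
S = -1/38671 (S = 1/((-88 - 160) - 38423) = 1/(-248 - 38423) = 1/(-38671) = -1/38671 ≈ -2.5859e-5)
S/22259 + 42243/n(203) = -1/38671/22259 + 42243/((2*203*(63 + 203))) = -1/38671*1/22259 + 42243/((2*203*266)) = -1/860777789 + 42243/107996 = 36361836032731/92960558100844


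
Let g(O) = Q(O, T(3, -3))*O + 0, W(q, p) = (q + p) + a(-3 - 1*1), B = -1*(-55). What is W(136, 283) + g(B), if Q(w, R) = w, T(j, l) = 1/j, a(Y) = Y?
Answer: 3440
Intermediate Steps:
B = 55
W(q, p) = -4 + p + q (W(q, p) = (q + p) + (-3 - 1*1) = (p + q) + (-3 - 1) = (p + q) - 4 = -4 + p + q)
g(O) = O**2 (g(O) = O*O + 0 = O**2 + 0 = O**2)
W(136, 283) + g(B) = (-4 + 283 + 136) + 55**2 = 415 + 3025 = 3440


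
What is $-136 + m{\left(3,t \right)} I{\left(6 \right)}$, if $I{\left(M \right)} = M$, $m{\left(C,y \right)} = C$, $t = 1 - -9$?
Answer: $-118$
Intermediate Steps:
$t = 10$ ($t = 1 + 9 = 10$)
$-136 + m{\left(3,t \right)} I{\left(6 \right)} = -136 + 3 \cdot 6 = -136 + 18 = -118$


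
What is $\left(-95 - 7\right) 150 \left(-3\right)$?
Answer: $45900$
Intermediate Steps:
$\left(-95 - 7\right) 150 \left(-3\right) = \left(-102\right) 150 \left(-3\right) = \left(-15300\right) \left(-3\right) = 45900$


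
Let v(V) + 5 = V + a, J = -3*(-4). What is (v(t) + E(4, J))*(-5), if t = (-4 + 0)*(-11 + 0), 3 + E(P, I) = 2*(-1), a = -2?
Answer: -160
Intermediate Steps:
J = 12
E(P, I) = -5 (E(P, I) = -3 + 2*(-1) = -3 - 2 = -5)
t = 44 (t = -4*(-11) = 44)
v(V) = -7 + V (v(V) = -5 + (V - 2) = -5 + (-2 + V) = -7 + V)
(v(t) + E(4, J))*(-5) = ((-7 + 44) - 5)*(-5) = (37 - 5)*(-5) = 32*(-5) = -160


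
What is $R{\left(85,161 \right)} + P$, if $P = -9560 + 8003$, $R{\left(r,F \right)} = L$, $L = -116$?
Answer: $-1673$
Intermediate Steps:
$R{\left(r,F \right)} = -116$
$P = -1557$
$R{\left(85,161 \right)} + P = -116 - 1557 = -1673$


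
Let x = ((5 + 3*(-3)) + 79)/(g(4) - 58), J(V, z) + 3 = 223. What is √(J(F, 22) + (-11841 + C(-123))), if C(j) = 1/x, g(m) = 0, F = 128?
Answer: I*√2614899/15 ≈ 107.8*I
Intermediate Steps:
J(V, z) = 220 (J(V, z) = -3 + 223 = 220)
x = -75/58 (x = ((5 + 3*(-3)) + 79)/(0 - 58) = ((5 - 9) + 79)/(-58) = (-4 + 79)*(-1/58) = 75*(-1/58) = -75/58 ≈ -1.2931)
C(j) = -58/75 (C(j) = 1/(-75/58) = -58/75)
√(J(F, 22) + (-11841 + C(-123))) = √(220 + (-11841 - 58/75)) = √(220 - 888133/75) = √(-871633/75) = I*√2614899/15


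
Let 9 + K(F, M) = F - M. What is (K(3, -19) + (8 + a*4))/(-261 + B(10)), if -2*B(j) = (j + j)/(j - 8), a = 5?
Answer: -41/266 ≈ -0.15414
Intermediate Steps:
K(F, M) = -9 + F - M (K(F, M) = -9 + (F - M) = -9 + F - M)
B(j) = -j/(-8 + j) (B(j) = -(j + j)/(2*(j - 8)) = -2*j/(2*(-8 + j)) = -j/(-8 + j))
(K(3, -19) + (8 + a*4))/(-261 + B(10)) = ((-9 + 3 - 1*(-19)) + (8 + 5*4))/(-261 - 1*10/(-8 + 10)) = ((-9 + 3 + 19) + (8 + 20))/(-261 - 1*10/2) = (13 + 28)/(-261 - 1*10*½) = 41/(-261 - 5) = 41/(-266) = 41*(-1/266) = -41/266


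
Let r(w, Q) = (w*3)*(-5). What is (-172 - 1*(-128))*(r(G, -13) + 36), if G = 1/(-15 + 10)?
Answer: -1716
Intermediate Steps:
G = -⅕ (G = 1/(-5) = -⅕ ≈ -0.20000)
r(w, Q) = -15*w (r(w, Q) = (3*w)*(-5) = -15*w)
(-172 - 1*(-128))*(r(G, -13) + 36) = (-172 - 1*(-128))*(-15*(-⅕) + 36) = (-172 + 128)*(3 + 36) = -44*39 = -1716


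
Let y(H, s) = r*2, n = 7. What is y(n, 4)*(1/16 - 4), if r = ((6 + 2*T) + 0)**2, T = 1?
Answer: -504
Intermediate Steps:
r = 64 (r = ((6 + 2*1) + 0)**2 = ((6 + 2) + 0)**2 = (8 + 0)**2 = 8**2 = 64)
y(H, s) = 128 (y(H, s) = 64*2 = 128)
y(n, 4)*(1/16 - 4) = 128*(1/16 - 4) = 128*(-63/16) = -504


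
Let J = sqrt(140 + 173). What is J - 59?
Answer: -59 + sqrt(313) ≈ -41.308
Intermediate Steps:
J = sqrt(313) ≈ 17.692
J - 59 = sqrt(313) - 59 = -59 + sqrt(313)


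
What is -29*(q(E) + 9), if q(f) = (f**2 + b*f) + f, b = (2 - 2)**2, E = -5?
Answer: -841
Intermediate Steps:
b = 0 (b = 0**2 = 0)
q(f) = f + f**2 (q(f) = (f**2 + 0*f) + f = (f**2 + 0) + f = f**2 + f = f + f**2)
-29*(q(E) + 9) = -29*(-5*(1 - 5) + 9) = -29*(-5*(-4) + 9) = -29*(20 + 9) = -29*29 = -841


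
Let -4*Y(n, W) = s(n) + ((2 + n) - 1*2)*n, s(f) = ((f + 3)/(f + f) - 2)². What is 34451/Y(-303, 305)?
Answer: -1405738604/936566713 ≈ -1.5009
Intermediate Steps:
s(f) = (-2 + (3 + f)/(2*f))² (s(f) = ((3 + f)/((2*f)) - 2)² = ((3 + f)*(1/(2*f)) - 2)² = ((3 + f)/(2*f) - 2)² = (-2 + (3 + f)/(2*f))²)
Y(n, W) = -n²/4 - 9*(-1 + n)²/(16*n²) (Y(n, W) = -(9*(-1 + n)²/(4*n²) + ((2 + n) - 1*2)*n)/4 = -(9*(-1 + n)²/(4*n²) + ((2 + n) - 2)*n)/4 = -(9*(-1 + n)²/(4*n²) + n*n)/4 = -(9*(-1 + n)²/(4*n²) + n²)/4 = -(n² + 9*(-1 + n)²/(4*n²))/4 = -n²/4 - 9*(-1 + n)²/(16*n²))
34451/Y(-303, 305) = 34451/(((1/16)*(-9*(-1 - 303)² - 4*(-303)⁴)/(-303)²)) = 34451/(((1/16)*(1/91809)*(-9*(-304)² - 4*8428892481))) = 34451/(((1/16)*(1/91809)*(-9*92416 - 33715569924))) = 34451/(((1/16)*(1/91809)*(-831744 - 33715569924))) = 34451/(((1/16)*(1/91809)*(-33716401668))) = 34451/(-936566713/40804) = 34451*(-40804/936566713) = -1405738604/936566713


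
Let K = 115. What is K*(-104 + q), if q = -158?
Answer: -30130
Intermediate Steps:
K*(-104 + q) = 115*(-104 - 158) = 115*(-262) = -30130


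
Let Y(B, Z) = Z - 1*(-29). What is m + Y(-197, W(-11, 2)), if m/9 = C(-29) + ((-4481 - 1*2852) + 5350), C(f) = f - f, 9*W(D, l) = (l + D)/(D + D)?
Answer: -391995/22 ≈ -17818.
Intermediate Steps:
W(D, l) = (D + l)/(18*D) (W(D, l) = ((l + D)/(D + D))/9 = ((D + l)/((2*D)))/9 = ((D + l)*(1/(2*D)))/9 = ((D + l)/(2*D))/9 = (D + l)/(18*D))
Y(B, Z) = 29 + Z (Y(B, Z) = Z + 29 = 29 + Z)
C(f) = 0
m = -17847 (m = 9*(0 + ((-4481 - 1*2852) + 5350)) = 9*(0 + ((-4481 - 2852) + 5350)) = 9*(0 + (-7333 + 5350)) = 9*(0 - 1983) = 9*(-1983) = -17847)
m + Y(-197, W(-11, 2)) = -17847 + (29 + (1/18)*(-11 + 2)/(-11)) = -17847 + (29 + (1/18)*(-1/11)*(-9)) = -17847 + (29 + 1/22) = -17847 + 639/22 = -391995/22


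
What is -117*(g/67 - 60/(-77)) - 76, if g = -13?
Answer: -745307/5159 ≈ -144.47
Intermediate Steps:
-117*(g/67 - 60/(-77)) - 76 = -117*(-13/67 - 60/(-77)) - 76 = -117*(-13*1/67 - 60*(-1/77)) - 76 = -117*(-13/67 + 60/77) - 76 = -117*3019/5159 - 76 = -353223/5159 - 76 = -745307/5159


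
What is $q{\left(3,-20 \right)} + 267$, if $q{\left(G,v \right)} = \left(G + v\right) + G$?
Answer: $253$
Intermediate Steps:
$q{\left(G,v \right)} = v + 2 G$
$q{\left(3,-20 \right)} + 267 = \left(-20 + 2 \cdot 3\right) + 267 = \left(-20 + 6\right) + 267 = -14 + 267 = 253$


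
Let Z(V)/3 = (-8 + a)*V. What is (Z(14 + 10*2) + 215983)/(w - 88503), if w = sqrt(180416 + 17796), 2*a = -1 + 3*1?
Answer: -19051952307/7832582797 - 430538*sqrt(49553)/7832582797 ≈ -2.4446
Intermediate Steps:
a = 1 (a = (-1 + 3*1)/2 = (-1 + 3)/2 = (1/2)*2 = 1)
Z(V) = -21*V (Z(V) = 3*((-8 + 1)*V) = 3*(-7*V) = -21*V)
w = 2*sqrt(49553) (w = sqrt(198212) = 2*sqrt(49553) ≈ 445.21)
(Z(14 + 10*2) + 215983)/(w - 88503) = (-21*(14 + 10*2) + 215983)/(2*sqrt(49553) - 88503) = (-21*(14 + 20) + 215983)/(-88503 + 2*sqrt(49553)) = (-21*34 + 215983)/(-88503 + 2*sqrt(49553)) = (-714 + 215983)/(-88503 + 2*sqrt(49553)) = 215269/(-88503 + 2*sqrt(49553))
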